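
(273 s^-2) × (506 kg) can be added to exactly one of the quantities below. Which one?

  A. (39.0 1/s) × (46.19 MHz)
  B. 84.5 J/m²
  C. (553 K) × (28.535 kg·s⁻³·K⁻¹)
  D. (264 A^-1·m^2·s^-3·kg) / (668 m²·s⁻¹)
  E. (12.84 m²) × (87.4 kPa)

Reference: [s⁻²] · [kg] = kg·s⁻².
Each option:
  A. [s⁻¹] · [s⁻¹] = s⁻²
  B. J·m⁻² = N·m·m⁻² = kg·s⁻²  ← same
  C. [K] · [kg·s⁻³·K⁻¹] = kg·s⁻³
  D. [kg·m²·s⁻³·A⁻¹] / [m²·s⁻¹] = kg·s⁻²·A⁻¹
  E. [m²] · [kg·m⁻¹·s⁻²] = kg·m·s⁻²
Only B. matches kg·s⁻².

B.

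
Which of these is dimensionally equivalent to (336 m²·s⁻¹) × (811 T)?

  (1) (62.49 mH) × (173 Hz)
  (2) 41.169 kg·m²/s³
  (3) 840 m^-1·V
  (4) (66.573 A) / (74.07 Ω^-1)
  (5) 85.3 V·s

Reference: [m²·s⁻¹] · [kg·s⁻²·A⁻¹] = kg·m²·s⁻³·A⁻¹.
Each option:
  (1) [kg·m²·s⁻²·A⁻²] · [s⁻¹] = kg·m²·s⁻³·A⁻²
  (2) kg·m²·s⁻³
  (3) V·m⁻¹ = J·C⁻¹·m⁻¹ = kg·m·s⁻³·A⁻¹
  (4) [A] / [kg⁻¹·m⁻²·s³·A²] = kg·m²·s⁻³·A⁻¹  ← same
  (5) V·s = J·C⁻¹·s = kg·m²·s⁻²·A⁻¹
Only (4) matches kg·m²·s⁻³·A⁻¹.

(4)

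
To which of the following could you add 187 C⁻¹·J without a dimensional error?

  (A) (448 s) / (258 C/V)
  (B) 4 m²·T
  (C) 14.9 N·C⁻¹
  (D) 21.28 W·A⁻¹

(D)

Reference: J·C⁻¹ = N·m·(s·A)⁻¹ = kg·m²·s⁻³·A⁻¹.
Each option:
  (A) [s] / [kg⁻¹·m⁻²·s⁴·A²] = kg·m²·s⁻³·A⁻²
  (B) T·m² = Wb·m⁻²·m² = kg·m²·s⁻²·A⁻¹
  (C) N·C⁻¹ = kg·m·s⁻²·(s·A)⁻¹ = kg·m·s⁻³·A⁻¹
  (D) W·A⁻¹ = J·s⁻¹·A⁻¹ = kg·m²·s⁻³·A⁻¹  ← same
Only (D) matches kg·m²·s⁻³·A⁻¹.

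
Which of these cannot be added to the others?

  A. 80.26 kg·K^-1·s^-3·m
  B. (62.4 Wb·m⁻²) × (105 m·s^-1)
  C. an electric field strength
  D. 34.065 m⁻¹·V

A.

Work out the base dimensions of each:
  A. kg·m·s⁻³·K⁻¹
  B. [kg·s⁻²·A⁻¹] · [m·s⁻¹] = kg·m·s⁻³·A⁻¹
  C. [electric field strength] = kg·m·s⁻³·A⁻¹
  D. V·m⁻¹ = J·C⁻¹·m⁻¹ = kg·m·s⁻³·A⁻¹
All reduce to kg·m·s⁻³·A⁻¹ except A., which is kg·m·s⁻³·K⁻¹.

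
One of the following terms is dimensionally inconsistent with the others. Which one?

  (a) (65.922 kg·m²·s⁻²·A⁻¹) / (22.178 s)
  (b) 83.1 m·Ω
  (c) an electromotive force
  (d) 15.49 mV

Work out the base dimensions of each:
  (a) [kg·m²·s⁻²·A⁻¹] / [s] = kg·m²·s⁻³·A⁻¹
  (b) Ω·m = V·A⁻¹·m = kg·m³·s⁻³·A⁻²
  (c) [electromotive force] = kg·m²·s⁻³·A⁻¹
  (d) V = J·C⁻¹ = kg·m²·s⁻³·A⁻¹
All reduce to kg·m²·s⁻³·A⁻¹ except (b), which is kg·m³·s⁻³·A⁻².

(b)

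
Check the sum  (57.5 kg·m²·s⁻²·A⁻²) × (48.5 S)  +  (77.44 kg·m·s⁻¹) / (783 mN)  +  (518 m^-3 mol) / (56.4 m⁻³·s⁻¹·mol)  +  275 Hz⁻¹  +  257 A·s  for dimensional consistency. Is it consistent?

Expand each in SI base units:
  (57.5 kg·m²·s⁻²·A⁻²) × (48.5 S):  [kg·m²·s⁻²·A⁻²] · [kg⁻¹·m⁻²·s³·A²] = s
  (77.44 kg·m·s⁻¹) / (783 mN):  [kg·m·s⁻¹] / [kg·m·s⁻²] = s
  (518 m^-3 mol) / (56.4 m⁻³·s⁻¹·mol):  [m⁻³·mol] / [m⁻³·s⁻¹·mol] = s
  275 Hz⁻¹:  Hz⁻¹ = (s⁻¹)⁻¹ = s
  257 A·s:  A·s = s·A
The terms do not share a single dimension (s vs s·A).

No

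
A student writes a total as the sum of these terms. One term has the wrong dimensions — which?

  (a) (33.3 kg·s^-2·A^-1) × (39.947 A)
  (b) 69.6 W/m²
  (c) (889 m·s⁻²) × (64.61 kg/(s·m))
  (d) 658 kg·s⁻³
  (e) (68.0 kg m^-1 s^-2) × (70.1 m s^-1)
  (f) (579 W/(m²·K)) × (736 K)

(a)

Reduce each to base SI dimensions:
  (a) [kg·s⁻²·A⁻¹] · [A] = kg·s⁻²
  (b) W·m⁻² = J·s⁻¹·m⁻² = kg·s⁻³
  (c) [m·s⁻²] · [kg·m⁻¹·s⁻¹] = kg·s⁻³
  (d) kg·s⁻³
  (e) [kg·m⁻¹·s⁻²] · [m·s⁻¹] = kg·s⁻³
  (f) [kg·s⁻³·K⁻¹] · [K] = kg·s⁻³
All reduce to kg·s⁻³ except (a), which is kg·s⁻².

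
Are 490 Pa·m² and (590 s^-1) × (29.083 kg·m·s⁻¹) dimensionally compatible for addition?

Expand each in SI base units:
  490 Pa·m²:  Pa·m² = N·m⁻²·m² = kg·m·s⁻²
  (590 s^-1) × (29.083 kg·m·s⁻¹):  [s⁻¹] · [kg·m·s⁻¹] = kg·m·s⁻²
Both are kg·m·s⁻², so they have the same dimensions and can be added.

Yes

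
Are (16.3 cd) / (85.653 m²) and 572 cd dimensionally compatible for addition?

No

Reduce each to base SI dimensions:
  (16.3 cd) / (85.653 m²):  [cd] / [m²] = m⁻²·cd
  572 cd:  cd
m⁻²·cd ≠ cd, so they cannot be added.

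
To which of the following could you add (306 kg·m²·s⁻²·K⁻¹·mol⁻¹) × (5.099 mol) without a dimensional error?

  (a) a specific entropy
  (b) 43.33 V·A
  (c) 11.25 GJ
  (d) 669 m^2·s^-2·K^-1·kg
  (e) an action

(d)

Reference: [kg·m²·s⁻²·K⁻¹·mol⁻¹] · [mol] = kg·m²·s⁻²·K⁻¹.
Each option:
  (a) [specific entropy] = m²·s⁻²·K⁻¹
  (b) V·A = J·C⁻¹·A = kg·m²·s⁻³
  (c) J = N·m = kg·m²·s⁻²
  (d) kg·m²·s⁻²·K⁻¹  ← same
  (e) [action] = kg·m²·s⁻¹
Only (d) matches kg·m²·s⁻²·K⁻¹.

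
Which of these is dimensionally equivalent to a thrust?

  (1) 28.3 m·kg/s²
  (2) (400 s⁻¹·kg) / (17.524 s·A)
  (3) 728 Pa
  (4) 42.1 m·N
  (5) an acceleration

(1)

Reference: [thrust] = kg·m·s⁻².
Each option:
  (1) kg·m·s⁻²  ← same
  (2) [kg·s⁻¹] / [s·A] = kg·s⁻²·A⁻¹
  (3) Pa = N·m⁻² = kg·m⁻¹·s⁻²
  (4) N·m = kg·m·s⁻²·m = kg·m²·s⁻²
  (5) [acceleration] = m·s⁻²
Only (1) matches kg·m·s⁻².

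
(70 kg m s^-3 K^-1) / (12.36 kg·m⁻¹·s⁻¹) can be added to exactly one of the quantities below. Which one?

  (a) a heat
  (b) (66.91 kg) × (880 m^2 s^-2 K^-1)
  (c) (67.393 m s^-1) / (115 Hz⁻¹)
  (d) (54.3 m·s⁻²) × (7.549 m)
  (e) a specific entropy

(e)

Reference: [kg·m·s⁻³·K⁻¹] / [kg·m⁻¹·s⁻¹] = m²·s⁻²·K⁻¹.
Each option:
  (a) [heat] = kg·m²·s⁻²
  (b) [kg] · [m²·s⁻²·K⁻¹] = kg·m²·s⁻²·K⁻¹
  (c) [m·s⁻¹] / [s] = m·s⁻²
  (d) [m·s⁻²] · [m] = m²·s⁻²
  (e) [specific entropy] = m²·s⁻²·K⁻¹  ← same
Only (e) matches m²·s⁻²·K⁻¹.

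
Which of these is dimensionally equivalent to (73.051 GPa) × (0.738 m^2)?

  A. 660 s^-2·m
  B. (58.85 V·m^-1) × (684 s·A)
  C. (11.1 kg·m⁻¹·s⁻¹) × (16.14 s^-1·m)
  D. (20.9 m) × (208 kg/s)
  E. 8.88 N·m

B.

Reference: [kg·m⁻¹·s⁻²] · [m²] = kg·m·s⁻².
Each option:
  A. m·s⁻²
  B. [kg·m·s⁻³·A⁻¹] · [s·A] = kg·m·s⁻²  ← same
  C. [kg·m⁻¹·s⁻¹] · [m·s⁻¹] = kg·s⁻²
  D. [m] · [kg·s⁻¹] = kg·m·s⁻¹
  E. N·m = kg·m·s⁻²·m = kg·m²·s⁻²
Only B. matches kg·m·s⁻².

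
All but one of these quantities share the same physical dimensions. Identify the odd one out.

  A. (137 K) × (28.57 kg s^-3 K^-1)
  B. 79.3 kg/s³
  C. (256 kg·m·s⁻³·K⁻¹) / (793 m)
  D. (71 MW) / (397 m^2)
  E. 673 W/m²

C.

Work out the base dimensions of each:
  A. [K] · [kg·s⁻³·K⁻¹] = kg·s⁻³
  B. kg·s⁻³
  C. [kg·m·s⁻³·K⁻¹] / [m] = kg·s⁻³·K⁻¹
  D. [kg·m²·s⁻³] / [m²] = kg·s⁻³
  E. W·m⁻² = J·s⁻¹·m⁻² = kg·s⁻³
All reduce to kg·s⁻³ except C., which is kg·s⁻³·K⁻¹.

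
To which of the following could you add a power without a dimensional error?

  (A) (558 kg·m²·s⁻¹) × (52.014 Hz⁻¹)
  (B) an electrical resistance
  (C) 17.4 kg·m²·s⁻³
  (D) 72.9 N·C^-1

Reference: [power] = kg·m²·s⁻³.
Each option:
  (A) [kg·m²·s⁻¹] · [s] = kg·m²
  (B) [electrical resistance] = kg·m²·s⁻³·A⁻²
  (C) kg·m²·s⁻³  ← same
  (D) N·C⁻¹ = kg·m·s⁻²·(s·A)⁻¹ = kg·m·s⁻³·A⁻¹
Only (C) matches kg·m²·s⁻³.

(C)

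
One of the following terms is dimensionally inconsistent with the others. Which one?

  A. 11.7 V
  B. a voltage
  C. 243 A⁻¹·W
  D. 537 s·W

In SI base units:
  A. V = J·C⁻¹ = kg·m²·s⁻³·A⁻¹
  B. [voltage] = kg·m²·s⁻³·A⁻¹
  C. W·A⁻¹ = J·s⁻¹·A⁻¹ = kg·m²·s⁻³·A⁻¹
  D. W·s = J·s⁻¹·s = kg·m²·s⁻²
All reduce to kg·m²·s⁻³·A⁻¹ except D., which is kg·m²·s⁻².

D.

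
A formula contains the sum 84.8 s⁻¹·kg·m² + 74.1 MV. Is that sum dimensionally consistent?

Expand each in SI base units:
  84.8 s⁻¹·kg·m²:  kg·m²·s⁻¹
  74.1 MV:  V = J·C⁻¹ = kg·m²·s⁻³·A⁻¹
kg·m²·s⁻¹ ≠ kg·m²·s⁻³·A⁻¹, so they cannot be added.

No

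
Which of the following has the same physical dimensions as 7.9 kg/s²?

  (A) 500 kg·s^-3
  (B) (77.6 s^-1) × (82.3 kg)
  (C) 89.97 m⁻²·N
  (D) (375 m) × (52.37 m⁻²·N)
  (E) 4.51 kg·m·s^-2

(D)

Reference: kg·s⁻².
Each option:
  (A) kg·s⁻³
  (B) [s⁻¹] · [kg] = kg·s⁻¹
  (C) N·m⁻² = kg·m·s⁻²·m⁻² = kg·m⁻¹·s⁻²
  (D) [m] · [kg·m⁻¹·s⁻²] = kg·s⁻²  ← same
  (E) kg·m·s⁻²
Only (D) matches kg·s⁻².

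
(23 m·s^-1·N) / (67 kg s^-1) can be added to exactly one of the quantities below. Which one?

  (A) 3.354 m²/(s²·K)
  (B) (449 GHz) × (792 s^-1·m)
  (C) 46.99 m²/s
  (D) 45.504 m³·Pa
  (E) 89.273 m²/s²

(E)

Reference: [kg·m²·s⁻³] / [kg·s⁻¹] = m²·s⁻².
Each option:
  (A) m²·s⁻²·K⁻¹
  (B) [s⁻¹] · [m·s⁻¹] = m·s⁻²
  (C) m²·s⁻¹
  (D) Pa·m³ = N·m⁻²·m³ = kg·m²·s⁻²
  (E) m²·s⁻²  ← same
Only (E) matches m²·s⁻².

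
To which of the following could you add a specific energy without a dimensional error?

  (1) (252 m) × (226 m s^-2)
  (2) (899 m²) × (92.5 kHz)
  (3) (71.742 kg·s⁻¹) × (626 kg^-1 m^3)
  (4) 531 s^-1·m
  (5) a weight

Reference: [specific energy] = m²·s⁻².
Each option:
  (1) [m] · [m·s⁻²] = m²·s⁻²  ← same
  (2) [m²] · [s⁻¹] = m²·s⁻¹
  (3) [kg·s⁻¹] · [kg⁻¹·m³] = m³·s⁻¹
  (4) m·s⁻¹
  (5) [weight] = kg·m·s⁻²
Only (1) matches m²·s⁻².

(1)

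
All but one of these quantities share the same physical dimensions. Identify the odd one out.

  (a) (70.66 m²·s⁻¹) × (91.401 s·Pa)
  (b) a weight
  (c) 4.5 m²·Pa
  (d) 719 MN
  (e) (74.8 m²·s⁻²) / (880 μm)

Expand each in SI base units:
  (a) [m²·s⁻¹] · [kg·m⁻¹·s⁻¹] = kg·m·s⁻²
  (b) [weight] = kg·m·s⁻²
  (c) Pa·m² = N·m⁻²·m² = kg·m·s⁻²
  (d) N = kg·m·s⁻²
  (e) [m²·s⁻²] / [m] = m·s⁻²
All reduce to kg·m·s⁻² except (e), which is m·s⁻².

(e)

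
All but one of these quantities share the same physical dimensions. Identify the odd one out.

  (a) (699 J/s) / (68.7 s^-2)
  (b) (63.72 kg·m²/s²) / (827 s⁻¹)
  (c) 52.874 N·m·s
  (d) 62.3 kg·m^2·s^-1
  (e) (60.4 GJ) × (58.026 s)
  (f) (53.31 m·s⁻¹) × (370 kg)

Reduce each to base SI dimensions:
  (a) [kg·m²·s⁻³] / [s⁻²] = kg·m²·s⁻¹
  (b) [kg·m²·s⁻²] / [s⁻¹] = kg·m²·s⁻¹
  (c) N·m·s = kg·m·s⁻²·m·s = kg·m²·s⁻¹
  (d) kg·m²·s⁻¹
  (e) [kg·m²·s⁻²] · [s] = kg·m²·s⁻¹
  (f) [m·s⁻¹] · [kg] = kg·m·s⁻¹
All reduce to kg·m²·s⁻¹ except (f), which is kg·m·s⁻¹.

(f)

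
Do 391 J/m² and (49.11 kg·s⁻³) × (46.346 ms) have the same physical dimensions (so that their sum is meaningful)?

Expand each in SI base units:
  391 J/m²:  J·m⁻² = N·m·m⁻² = kg·s⁻²
  (49.11 kg·s⁻³) × (46.346 ms):  [kg·s⁻³] · [s] = kg·s⁻²
Both are kg·s⁻², so they have the same dimensions and can be added.

Yes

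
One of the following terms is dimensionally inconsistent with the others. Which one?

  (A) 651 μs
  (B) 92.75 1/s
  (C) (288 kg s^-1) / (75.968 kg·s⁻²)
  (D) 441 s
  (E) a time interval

Work out the base dimensions of each:
  (A) s
  (B) s⁻¹
  (C) [kg·s⁻¹] / [kg·s⁻²] = s
  (D) s
  (E) [time interval] = s
All reduce to s except (B), which is s⁻¹.

(B)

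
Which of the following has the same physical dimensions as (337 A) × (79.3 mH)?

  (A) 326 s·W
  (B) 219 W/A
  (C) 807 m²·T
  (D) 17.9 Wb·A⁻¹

(C)

Reference: [A] · [kg·m²·s⁻²·A⁻²] = kg·m²·s⁻²·A⁻¹.
Each option:
  (A) W·s = J·s⁻¹·s = kg·m²·s⁻²
  (B) W·A⁻¹ = J·s⁻¹·A⁻¹ = kg·m²·s⁻³·A⁻¹
  (C) T·m² = Wb·m⁻²·m² = kg·m²·s⁻²·A⁻¹  ← same
  (D) Wb·A⁻¹ = V·s·A⁻¹ = kg·m²·s⁻²·A⁻²
Only (C) matches kg·m²·s⁻²·A⁻¹.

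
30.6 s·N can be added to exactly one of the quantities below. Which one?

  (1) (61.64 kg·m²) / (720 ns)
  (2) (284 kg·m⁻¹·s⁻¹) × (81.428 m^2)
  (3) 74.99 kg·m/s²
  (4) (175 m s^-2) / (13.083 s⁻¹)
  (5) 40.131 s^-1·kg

Reference: N·s = kg·m·s⁻²·s = kg·m·s⁻¹.
Each option:
  (1) [kg·m²] / [s] = kg·m²·s⁻¹
  (2) [kg·m⁻¹·s⁻¹] · [m²] = kg·m·s⁻¹  ← same
  (3) kg·m·s⁻²
  (4) [m·s⁻²] / [s⁻¹] = m·s⁻¹
  (5) kg·s⁻¹
Only (2) matches kg·m·s⁻¹.

(2)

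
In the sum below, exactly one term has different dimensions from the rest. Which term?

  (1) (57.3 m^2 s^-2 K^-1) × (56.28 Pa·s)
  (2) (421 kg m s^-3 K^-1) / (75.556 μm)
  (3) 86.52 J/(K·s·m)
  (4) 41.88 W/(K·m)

(2)

In SI base units:
  (1) [m²·s⁻²·K⁻¹] · [kg·m⁻¹·s⁻¹] = kg·m·s⁻³·K⁻¹
  (2) [kg·m·s⁻³·K⁻¹] / [m] = kg·s⁻³·K⁻¹
  (3) J·s⁻¹·m⁻¹·K⁻¹ = N·m·s⁻¹·m⁻¹·K⁻¹ = kg·m·s⁻³·K⁻¹
  (4) W·m⁻¹·K⁻¹ = J·s⁻¹·m⁻¹·K⁻¹ = kg·m·s⁻³·K⁻¹
All reduce to kg·m·s⁻³·K⁻¹ except (2), which is kg·s⁻³·K⁻¹.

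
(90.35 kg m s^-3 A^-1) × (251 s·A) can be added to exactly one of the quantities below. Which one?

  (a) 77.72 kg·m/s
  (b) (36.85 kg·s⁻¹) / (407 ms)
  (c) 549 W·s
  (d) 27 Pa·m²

Reference: [kg·m·s⁻³·A⁻¹] · [s·A] = kg·m·s⁻².
Each option:
  (a) kg·m·s⁻¹
  (b) [kg·s⁻¹] / [s] = kg·s⁻²
  (c) W·s = J·s⁻¹·s = kg·m²·s⁻²
  (d) Pa·m² = N·m⁻²·m² = kg·m·s⁻²  ← same
Only (d) matches kg·m·s⁻².

(d)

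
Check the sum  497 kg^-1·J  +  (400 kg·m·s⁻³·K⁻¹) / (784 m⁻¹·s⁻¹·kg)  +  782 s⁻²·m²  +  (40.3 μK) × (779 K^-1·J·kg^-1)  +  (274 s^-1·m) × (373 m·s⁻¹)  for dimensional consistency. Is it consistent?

Expand each in SI base units:
  497 kg^-1·J:  J·kg⁻¹ = N·m·kg⁻¹ = m²·s⁻²
  (400 kg·m·s⁻³·K⁻¹) / (784 m⁻¹·s⁻¹·kg):  [kg·m·s⁻³·K⁻¹] / [kg·m⁻¹·s⁻¹] = m²·s⁻²·K⁻¹
  782 s⁻²·m²:  m²·s⁻²
  (40.3 μK) × (779 K^-1·J·kg^-1):  [K] · [m²·s⁻²·K⁻¹] = m²·s⁻²
  (274 s^-1·m) × (373 m·s⁻¹):  [m·s⁻¹] · [m·s⁻¹] = m²·s⁻²
The terms do not share a single dimension (m²·s⁻² vs m²·s⁻²·K⁻¹).

No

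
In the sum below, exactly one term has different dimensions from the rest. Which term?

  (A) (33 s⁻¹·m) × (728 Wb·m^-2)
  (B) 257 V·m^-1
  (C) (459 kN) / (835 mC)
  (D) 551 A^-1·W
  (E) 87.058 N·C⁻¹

Expand each in SI base units:
  (A) [m·s⁻¹] · [kg·s⁻²·A⁻¹] = kg·m·s⁻³·A⁻¹
  (B) V·m⁻¹ = J·C⁻¹·m⁻¹ = kg·m·s⁻³·A⁻¹
  (C) [kg·m·s⁻²] / [s·A] = kg·m·s⁻³·A⁻¹
  (D) W·A⁻¹ = J·s⁻¹·A⁻¹ = kg·m²·s⁻³·A⁻¹
  (E) N·C⁻¹ = kg·m·s⁻²·(s·A)⁻¹ = kg·m·s⁻³·A⁻¹
All reduce to kg·m·s⁻³·A⁻¹ except (D), which is kg·m²·s⁻³·A⁻¹.

(D)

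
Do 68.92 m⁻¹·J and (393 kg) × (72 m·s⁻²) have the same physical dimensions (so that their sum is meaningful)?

Reduce each to base SI dimensions:
  68.92 m⁻¹·J:  J·m⁻¹ = N·m·m⁻¹ = kg·m·s⁻²
  (393 kg) × (72 m·s⁻²):  [kg] · [m·s⁻²] = kg·m·s⁻²
Both are kg·m·s⁻², so they have the same dimensions and can be added.

Yes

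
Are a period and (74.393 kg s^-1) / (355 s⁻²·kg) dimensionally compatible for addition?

Expand each in SI base units:
  a period:  [period] = s
  (74.393 kg s^-1) / (355 s⁻²·kg):  [kg·s⁻¹] / [kg·s⁻²] = s
Both are s, so they have the same dimensions and can be added.

Yes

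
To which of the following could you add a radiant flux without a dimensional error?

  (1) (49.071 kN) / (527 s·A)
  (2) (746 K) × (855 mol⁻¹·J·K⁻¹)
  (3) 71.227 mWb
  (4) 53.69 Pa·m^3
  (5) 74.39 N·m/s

Reference: [radiant flux] = kg·m²·s⁻³.
Each option:
  (1) [kg·m·s⁻²] / [s·A] = kg·m·s⁻³·A⁻¹
  (2) [K] · [kg·m²·s⁻²·K⁻¹·mol⁻¹] = kg·m²·s⁻²·mol⁻¹
  (3) Wb = V·s = kg·m²·s⁻²·A⁻¹
  (4) Pa·m³ = N·m⁻²·m³ = kg·m²·s⁻²
  (5) N·m·s⁻¹ = kg·m·s⁻²·m·s⁻¹ = kg·m²·s⁻³  ← same
Only (5) matches kg·m²·s⁻³.

(5)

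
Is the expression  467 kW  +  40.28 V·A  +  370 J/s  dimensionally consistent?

Expand each in SI base units:
  467 kW:  W = J·s⁻¹ = kg·m²·s⁻³
  40.28 V·A:  V·A = J·C⁻¹·A = kg·m²·s⁻³
  370 J/s:  J·s⁻¹ = N·m·s⁻¹ = kg·m²·s⁻³
Every term reduces to kg·m²·s⁻³.

Yes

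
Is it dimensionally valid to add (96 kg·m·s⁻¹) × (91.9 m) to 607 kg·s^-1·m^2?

Dimensions:
  (96 kg·m·s⁻¹) × (91.9 m):  [kg·m·s⁻¹] · [m] = kg·m²·s⁻¹
  607 kg·s^-1·m^2:  kg·m²·s⁻¹
Both are kg·m²·s⁻¹, so they have the same dimensions and can be added.

Yes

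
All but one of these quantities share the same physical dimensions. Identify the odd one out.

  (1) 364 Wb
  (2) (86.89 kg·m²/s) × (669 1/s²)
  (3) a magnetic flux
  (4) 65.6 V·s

In SI base units:
  (1) Wb = V·s = kg·m²·s⁻²·A⁻¹
  (2) [kg·m²·s⁻¹] · [s⁻²] = kg·m²·s⁻³
  (3) [magnetic flux] = kg·m²·s⁻²·A⁻¹
  (4) V·s = J·C⁻¹·s = kg·m²·s⁻²·A⁻¹
All reduce to kg·m²·s⁻²·A⁻¹ except (2), which is kg·m²·s⁻³.

(2)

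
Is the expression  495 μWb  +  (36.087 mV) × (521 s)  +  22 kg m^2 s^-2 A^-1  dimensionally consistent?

Work out the base dimensions of each:
  495 μWb:  Wb = V·s = kg·m²·s⁻²·A⁻¹
  (36.087 mV) × (521 s):  [kg·m²·s⁻³·A⁻¹] · [s] = kg·m²·s⁻²·A⁻¹
  22 kg m^2 s^-2 A^-1:  kg·m²·s⁻²·A⁻¹
Every term reduces to kg·m²·s⁻²·A⁻¹.

Yes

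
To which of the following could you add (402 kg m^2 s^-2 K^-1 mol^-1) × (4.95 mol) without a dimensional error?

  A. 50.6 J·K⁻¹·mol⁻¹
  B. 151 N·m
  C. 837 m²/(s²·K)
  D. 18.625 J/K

D.

Reference: [kg·m²·s⁻²·K⁻¹·mol⁻¹] · [mol] = kg·m²·s⁻²·K⁻¹.
Each option:
  A. J·mol⁻¹·K⁻¹ = N·m·mol⁻¹·K⁻¹ = kg·m²·s⁻²·K⁻¹·mol⁻¹
  B. N·m = kg·m·s⁻²·m = kg·m²·s⁻²
  C. m²·s⁻²·K⁻¹
  D. J·K⁻¹ = N·m·K⁻¹ = kg·m²·s⁻²·K⁻¹  ← same
Only D. matches kg·m²·s⁻²·K⁻¹.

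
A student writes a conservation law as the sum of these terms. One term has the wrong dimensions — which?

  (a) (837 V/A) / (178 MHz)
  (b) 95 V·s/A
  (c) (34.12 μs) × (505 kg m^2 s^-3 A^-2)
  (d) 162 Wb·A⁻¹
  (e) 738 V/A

Expand each in SI base units:
  (a) [kg·m²·s⁻³·A⁻²] / [s⁻¹] = kg·m²·s⁻²·A⁻²
  (b) V·s·A⁻¹ = J·C⁻¹·s·A⁻¹ = kg·m²·s⁻²·A⁻²
  (c) [s] · [kg·m²·s⁻³·A⁻²] = kg·m²·s⁻²·A⁻²
  (d) Wb·A⁻¹ = V·s·A⁻¹ = kg·m²·s⁻²·A⁻²
  (e) V·A⁻¹ = J·C⁻¹·A⁻¹ = kg·m²·s⁻³·A⁻²
All reduce to kg·m²·s⁻²·A⁻² except (e), which is kg·m²·s⁻³·A⁻².

(e)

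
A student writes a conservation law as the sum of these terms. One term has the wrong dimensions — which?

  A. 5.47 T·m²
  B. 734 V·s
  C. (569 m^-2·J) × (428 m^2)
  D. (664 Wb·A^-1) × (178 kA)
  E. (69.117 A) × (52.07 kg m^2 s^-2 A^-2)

Dimensions:
  A. T·m² = Wb·m⁻²·m² = kg·m²·s⁻²·A⁻¹
  B. V·s = J·C⁻¹·s = kg·m²·s⁻²·A⁻¹
  C. [kg·s⁻²] · [m²] = kg·m²·s⁻²
  D. [kg·m²·s⁻²·A⁻²] · [A] = kg·m²·s⁻²·A⁻¹
  E. [A] · [kg·m²·s⁻²·A⁻²] = kg·m²·s⁻²·A⁻¹
All reduce to kg·m²·s⁻²·A⁻¹ except C., which is kg·m²·s⁻².

C.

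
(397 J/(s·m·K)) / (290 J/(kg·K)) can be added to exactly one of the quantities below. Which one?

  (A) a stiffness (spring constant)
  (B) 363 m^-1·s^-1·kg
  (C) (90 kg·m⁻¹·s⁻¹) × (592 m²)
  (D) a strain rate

Reference: [kg·m·s⁻³·K⁻¹] / [m²·s⁻²·K⁻¹] = kg·m⁻¹·s⁻¹.
Each option:
  (A) [stiffness (spring constant)] = kg·s⁻²
  (B) kg·m⁻¹·s⁻¹  ← same
  (C) [kg·m⁻¹·s⁻¹] · [m²] = kg·m·s⁻¹
  (D) [strain rate] = s⁻¹
Only (B) matches kg·m⁻¹·s⁻¹.

(B)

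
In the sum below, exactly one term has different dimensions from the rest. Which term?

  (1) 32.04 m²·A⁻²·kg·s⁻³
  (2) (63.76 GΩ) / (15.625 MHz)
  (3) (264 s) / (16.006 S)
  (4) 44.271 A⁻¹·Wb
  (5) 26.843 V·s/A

(1)

In SI base units:
  (1) kg·m²·s⁻³·A⁻²
  (2) [kg·m²·s⁻³·A⁻²] / [s⁻¹] = kg·m²·s⁻²·A⁻²
  (3) [s] / [kg⁻¹·m⁻²·s³·A²] = kg·m²·s⁻²·A⁻²
  (4) Wb·A⁻¹ = V·s·A⁻¹ = kg·m²·s⁻²·A⁻²
  (5) V·s·A⁻¹ = J·C⁻¹·s·A⁻¹ = kg·m²·s⁻²·A⁻²
All reduce to kg·m²·s⁻²·A⁻² except (1), which is kg·m²·s⁻³·A⁻².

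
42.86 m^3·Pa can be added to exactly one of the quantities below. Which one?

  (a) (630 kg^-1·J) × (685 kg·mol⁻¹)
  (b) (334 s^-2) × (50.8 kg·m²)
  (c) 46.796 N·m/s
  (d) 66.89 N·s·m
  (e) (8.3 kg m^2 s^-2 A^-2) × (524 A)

Reference: Pa·m³ = N·m⁻²·m³ = kg·m²·s⁻².
Each option:
  (a) [m²·s⁻²] · [kg·mol⁻¹] = kg·m²·s⁻²·mol⁻¹
  (b) [s⁻²] · [kg·m²] = kg·m²·s⁻²  ← same
  (c) N·m·s⁻¹ = kg·m·s⁻²·m·s⁻¹ = kg·m²·s⁻³
  (d) N·m·s = kg·m·s⁻²·m·s = kg·m²·s⁻¹
  (e) [kg·m²·s⁻²·A⁻²] · [A] = kg·m²·s⁻²·A⁻¹
Only (b) matches kg·m²·s⁻².

(b)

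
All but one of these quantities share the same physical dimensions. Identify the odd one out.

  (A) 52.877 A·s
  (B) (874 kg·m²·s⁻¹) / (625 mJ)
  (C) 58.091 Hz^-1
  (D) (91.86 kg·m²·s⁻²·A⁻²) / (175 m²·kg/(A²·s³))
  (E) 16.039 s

(A)

Expand each in SI base units:
  (A) A·s = s·A
  (B) [kg·m²·s⁻¹] / [kg·m²·s⁻²] = s
  (C) Hz⁻¹ = (s⁻¹)⁻¹ = s
  (D) [kg·m²·s⁻²·A⁻²] / [kg·m²·s⁻³·A⁻²] = s
  (E) s
All reduce to s except (A), which is s·A.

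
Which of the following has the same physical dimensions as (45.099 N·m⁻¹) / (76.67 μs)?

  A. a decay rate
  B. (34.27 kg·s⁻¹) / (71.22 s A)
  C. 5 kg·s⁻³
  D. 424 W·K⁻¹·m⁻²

C.

Reference: [kg·s⁻²] / [s] = kg·s⁻³.
Each option:
  A. [decay rate] = s⁻¹
  B. [kg·s⁻¹] / [s·A] = kg·s⁻²·A⁻¹
  C. kg·s⁻³  ← same
  D. W·m⁻²·K⁻¹ = J·s⁻¹·m⁻²·K⁻¹ = kg·s⁻³·K⁻¹
Only C. matches kg·s⁻³.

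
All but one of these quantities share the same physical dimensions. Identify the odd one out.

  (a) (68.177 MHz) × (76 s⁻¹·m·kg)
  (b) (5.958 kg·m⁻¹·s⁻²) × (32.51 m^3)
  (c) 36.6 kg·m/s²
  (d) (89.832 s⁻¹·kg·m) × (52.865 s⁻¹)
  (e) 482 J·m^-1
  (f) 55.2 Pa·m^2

Expand each in SI base units:
  (a) [s⁻¹] · [kg·m·s⁻¹] = kg·m·s⁻²
  (b) [kg·m⁻¹·s⁻²] · [m³] = kg·m²·s⁻²
  (c) kg·m·s⁻²
  (d) [kg·m·s⁻¹] · [s⁻¹] = kg·m·s⁻²
  (e) J·m⁻¹ = N·m·m⁻¹ = kg·m·s⁻²
  (f) Pa·m² = N·m⁻²·m² = kg·m·s⁻²
All reduce to kg·m·s⁻² except (b), which is kg·m²·s⁻².

(b)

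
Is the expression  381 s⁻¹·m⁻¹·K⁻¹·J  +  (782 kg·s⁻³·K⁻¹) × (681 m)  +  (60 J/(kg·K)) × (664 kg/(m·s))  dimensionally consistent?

Yes

Reduce each to base SI dimensions:
  381 s⁻¹·m⁻¹·K⁻¹·J:  J·s⁻¹·m⁻¹·K⁻¹ = N·m·s⁻¹·m⁻¹·K⁻¹ = kg·m·s⁻³·K⁻¹
  (782 kg·s⁻³·K⁻¹) × (681 m):  [kg·s⁻³·K⁻¹] · [m] = kg·m·s⁻³·K⁻¹
  (60 J/(kg·K)) × (664 kg/(m·s)):  [m²·s⁻²·K⁻¹] · [kg·m⁻¹·s⁻¹] = kg·m·s⁻³·K⁻¹
Every term reduces to kg·m·s⁻³·K⁻¹.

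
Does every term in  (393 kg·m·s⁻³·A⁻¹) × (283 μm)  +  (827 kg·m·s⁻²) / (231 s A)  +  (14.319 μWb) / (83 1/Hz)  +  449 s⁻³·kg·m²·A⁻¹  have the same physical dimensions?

No

In SI base units:
  (393 kg·m·s⁻³·A⁻¹) × (283 μm):  [kg·m·s⁻³·A⁻¹] · [m] = kg·m²·s⁻³·A⁻¹
  (827 kg·m·s⁻²) / (231 s A):  [kg·m·s⁻²] / [s·A] = kg·m·s⁻³·A⁻¹
  (14.319 μWb) / (83 1/Hz):  [kg·m²·s⁻²·A⁻¹] / [s] = kg·m²·s⁻³·A⁻¹
  449 s⁻³·kg·m²·A⁻¹:  kg·m²·s⁻³·A⁻¹
The terms do not share a single dimension (kg·m²·s⁻³·A⁻¹ vs kg·m·s⁻³·A⁻¹).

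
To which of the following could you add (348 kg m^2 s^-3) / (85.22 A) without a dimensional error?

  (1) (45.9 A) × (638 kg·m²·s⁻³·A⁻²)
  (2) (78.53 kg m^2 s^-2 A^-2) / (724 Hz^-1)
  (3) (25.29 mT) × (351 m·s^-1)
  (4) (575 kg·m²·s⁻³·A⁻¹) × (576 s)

Reference: [kg·m²·s⁻³] / [A] = kg·m²·s⁻³·A⁻¹.
Each option:
  (1) [A] · [kg·m²·s⁻³·A⁻²] = kg·m²·s⁻³·A⁻¹  ← same
  (2) [kg·m²·s⁻²·A⁻²] / [s] = kg·m²·s⁻³·A⁻²
  (3) [kg·s⁻²·A⁻¹] · [m·s⁻¹] = kg·m·s⁻³·A⁻¹
  (4) [kg·m²·s⁻³·A⁻¹] · [s] = kg·m²·s⁻²·A⁻¹
Only (1) matches kg·m²·s⁻³·A⁻¹.

(1)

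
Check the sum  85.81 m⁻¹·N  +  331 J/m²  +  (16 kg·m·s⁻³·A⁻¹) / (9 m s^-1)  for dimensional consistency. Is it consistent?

No

In SI base units:
  85.81 m⁻¹·N:  N·m⁻¹ = kg·m·s⁻²·m⁻¹ = kg·s⁻²
  331 J/m²:  J·m⁻² = N·m·m⁻² = kg·s⁻²
  (16 kg·m·s⁻³·A⁻¹) / (9 m s^-1):  [kg·m·s⁻³·A⁻¹] / [m·s⁻¹] = kg·s⁻²·A⁻¹
The terms do not share a single dimension (kg·s⁻² vs kg·s⁻²·A⁻¹).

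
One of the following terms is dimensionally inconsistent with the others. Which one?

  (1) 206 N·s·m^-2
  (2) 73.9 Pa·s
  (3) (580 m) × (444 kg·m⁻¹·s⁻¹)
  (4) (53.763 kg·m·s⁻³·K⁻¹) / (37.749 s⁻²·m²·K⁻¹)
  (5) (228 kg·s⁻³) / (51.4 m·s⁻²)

Expand each in SI base units:
  (1) N·s·m⁻² = kg·m·s⁻²·s·m⁻² = kg·m⁻¹·s⁻¹
  (2) Pa·s = N·m⁻²·s = kg·m⁻¹·s⁻¹
  (3) [m] · [kg·m⁻¹·s⁻¹] = kg·s⁻¹
  (4) [kg·m·s⁻³·K⁻¹] / [m²·s⁻²·K⁻¹] = kg·m⁻¹·s⁻¹
  (5) [kg·s⁻³] / [m·s⁻²] = kg·m⁻¹·s⁻¹
All reduce to kg·m⁻¹·s⁻¹ except (3), which is kg·s⁻¹.

(3)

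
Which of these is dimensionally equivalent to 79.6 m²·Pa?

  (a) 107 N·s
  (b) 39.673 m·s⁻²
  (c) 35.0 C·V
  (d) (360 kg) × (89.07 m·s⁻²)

(d)

Reference: Pa·m² = N·m⁻²·m² = kg·m·s⁻².
Each option:
  (a) N·s = kg·m·s⁻²·s = kg·m·s⁻¹
  (b) m·s⁻²
  (c) C·V = s·A·J·C⁻¹ = kg·m²·s⁻²
  (d) [kg] · [m·s⁻²] = kg·m·s⁻²  ← same
Only (d) matches kg·m·s⁻².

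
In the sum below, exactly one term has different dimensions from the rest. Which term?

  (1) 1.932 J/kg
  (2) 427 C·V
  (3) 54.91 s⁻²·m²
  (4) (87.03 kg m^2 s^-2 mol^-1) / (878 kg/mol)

(2)

Expand each in SI base units:
  (1) J·kg⁻¹ = N·m·kg⁻¹ = m²·s⁻²
  (2) C·V = s·A·J·C⁻¹ = kg·m²·s⁻²
  (3) m²·s⁻²
  (4) [kg·m²·s⁻²·mol⁻¹] / [kg·mol⁻¹] = m²·s⁻²
All reduce to m²·s⁻² except (2), which is kg·m²·s⁻².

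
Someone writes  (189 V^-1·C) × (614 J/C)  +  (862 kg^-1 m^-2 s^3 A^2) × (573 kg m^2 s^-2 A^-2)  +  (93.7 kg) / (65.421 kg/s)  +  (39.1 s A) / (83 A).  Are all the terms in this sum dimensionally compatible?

No

Expand each in SI base units:
  (189 V^-1·C) × (614 J/C):  [kg⁻¹·m⁻²·s⁴·A²] · [kg·m²·s⁻³·A⁻¹] = s·A
  (862 kg^-1 m^-2 s^3 A^2) × (573 kg m^2 s^-2 A^-2):  [kg⁻¹·m⁻²·s³·A²] · [kg·m²·s⁻²·A⁻²] = s
  (93.7 kg) / (65.421 kg/s):  [kg] / [kg·s⁻¹] = s
  (39.1 s A) / (83 A):  [s·A] / [A] = s
The terms do not share a single dimension (s vs s·A).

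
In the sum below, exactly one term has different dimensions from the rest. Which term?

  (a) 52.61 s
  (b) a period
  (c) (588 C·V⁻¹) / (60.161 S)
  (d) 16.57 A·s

(d)

Expand each in SI base units:
  (a) s
  (b) [period] = s
  (c) [kg⁻¹·m⁻²·s⁴·A²] / [kg⁻¹·m⁻²·s³·A²] = s
  (d) A·s = s·A
All reduce to s except (d), which is s·A.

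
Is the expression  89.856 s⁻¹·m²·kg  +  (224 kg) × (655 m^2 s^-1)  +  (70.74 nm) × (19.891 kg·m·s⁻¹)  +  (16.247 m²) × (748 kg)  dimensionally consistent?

Reduce each to base SI dimensions:
  89.856 s⁻¹·m²·kg:  kg·m²·s⁻¹
  (224 kg) × (655 m^2 s^-1):  [kg] · [m²·s⁻¹] = kg·m²·s⁻¹
  (70.74 nm) × (19.891 kg·m·s⁻¹):  [m] · [kg·m·s⁻¹] = kg·m²·s⁻¹
  (16.247 m²) × (748 kg):  [m²] · [kg] = kg·m²
The terms do not share a single dimension (kg·m² vs kg·m²·s⁻¹).

No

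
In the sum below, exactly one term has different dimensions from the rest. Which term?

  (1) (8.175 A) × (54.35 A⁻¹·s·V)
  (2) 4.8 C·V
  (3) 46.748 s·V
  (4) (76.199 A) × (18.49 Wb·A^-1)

Expand each in SI base units:
  (1) [A] · [kg·m²·s⁻²·A⁻²] = kg·m²·s⁻²·A⁻¹
  (2) C·V = s·A·J·C⁻¹ = kg·m²·s⁻²
  (3) V·s = J·C⁻¹·s = kg·m²·s⁻²·A⁻¹
  (4) [A] · [kg·m²·s⁻²·A⁻²] = kg·m²·s⁻²·A⁻¹
All reduce to kg·m²·s⁻²·A⁻¹ except (2), which is kg·m²·s⁻².

(2)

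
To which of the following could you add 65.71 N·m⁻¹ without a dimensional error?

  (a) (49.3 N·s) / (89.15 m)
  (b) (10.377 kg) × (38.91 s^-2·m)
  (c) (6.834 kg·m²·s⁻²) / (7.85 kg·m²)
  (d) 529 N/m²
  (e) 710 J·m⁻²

(e)

Reference: N·m⁻¹ = kg·m·s⁻²·m⁻¹ = kg·s⁻².
Each option:
  (a) [kg·m·s⁻¹] / [m] = kg·s⁻¹
  (b) [kg] · [m·s⁻²] = kg·m·s⁻²
  (c) [kg·m²·s⁻²] / [kg·m²] = s⁻²
  (d) N·m⁻² = kg·m·s⁻²·m⁻² = kg·m⁻¹·s⁻²
  (e) J·m⁻² = N·m·m⁻² = kg·s⁻²  ← same
Only (e) matches kg·s⁻².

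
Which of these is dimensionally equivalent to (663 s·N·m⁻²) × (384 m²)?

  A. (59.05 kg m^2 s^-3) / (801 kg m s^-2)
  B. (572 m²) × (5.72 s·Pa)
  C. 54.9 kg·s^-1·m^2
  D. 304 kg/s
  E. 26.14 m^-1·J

Reference: [kg·m⁻¹·s⁻¹] · [m²] = kg·m·s⁻¹.
Each option:
  A. [kg·m²·s⁻³] / [kg·m·s⁻²] = m·s⁻¹
  B. [m²] · [kg·m⁻¹·s⁻¹] = kg·m·s⁻¹  ← same
  C. kg·m²·s⁻¹
  D. kg·s⁻¹
  E. J·m⁻¹ = N·m·m⁻¹ = kg·m·s⁻²
Only B. matches kg·m·s⁻¹.

B.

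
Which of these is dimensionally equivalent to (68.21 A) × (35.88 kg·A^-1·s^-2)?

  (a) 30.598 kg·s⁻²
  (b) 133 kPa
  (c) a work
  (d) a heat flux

(a)

Reference: [A] · [kg·s⁻²·A⁻¹] = kg·s⁻².
Each option:
  (a) kg·s⁻²  ← same
  (b) Pa = N·m⁻² = kg·m⁻¹·s⁻²
  (c) [work] = kg·m²·s⁻²
  (d) [heat flux] = kg·s⁻³
Only (a) matches kg·s⁻².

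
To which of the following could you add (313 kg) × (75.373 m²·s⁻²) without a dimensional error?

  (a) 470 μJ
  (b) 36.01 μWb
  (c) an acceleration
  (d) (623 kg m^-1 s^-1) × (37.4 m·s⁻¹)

(a)

Reference: [kg] · [m²·s⁻²] = kg·m²·s⁻².
Each option:
  (a) J = N·m = kg·m²·s⁻²  ← same
  (b) Wb = V·s = kg·m²·s⁻²·A⁻¹
  (c) [acceleration] = m·s⁻²
  (d) [kg·m⁻¹·s⁻¹] · [m·s⁻¹] = kg·s⁻²
Only (a) matches kg·m²·s⁻².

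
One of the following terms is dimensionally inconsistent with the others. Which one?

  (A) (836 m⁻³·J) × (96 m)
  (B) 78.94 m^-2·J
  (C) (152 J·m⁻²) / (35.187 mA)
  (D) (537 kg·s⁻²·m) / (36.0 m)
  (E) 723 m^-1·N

Dimensions:
  (A) [kg·m⁻¹·s⁻²] · [m] = kg·s⁻²
  (B) J·m⁻² = N·m·m⁻² = kg·s⁻²
  (C) [kg·s⁻²] / [A] = kg·s⁻²·A⁻¹
  (D) [kg·m·s⁻²] / [m] = kg·s⁻²
  (E) N·m⁻¹ = kg·m·s⁻²·m⁻¹ = kg·s⁻²
All reduce to kg·s⁻² except (C), which is kg·s⁻²·A⁻¹.

(C)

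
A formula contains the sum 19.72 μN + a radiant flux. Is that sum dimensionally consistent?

No

Reduce each to base SI dimensions:
  19.72 μN:  N = kg·m·s⁻²
  a radiant flux:  [radiant flux] = kg·m²·s⁻³
kg·m·s⁻² ≠ kg·m²·s⁻³, so they cannot be added.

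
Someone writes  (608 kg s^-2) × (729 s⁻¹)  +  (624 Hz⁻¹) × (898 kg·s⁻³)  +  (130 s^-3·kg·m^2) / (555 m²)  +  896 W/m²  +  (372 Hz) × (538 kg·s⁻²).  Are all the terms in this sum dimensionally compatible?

No

Expand each in SI base units:
  (608 kg s^-2) × (729 s⁻¹):  [kg·s⁻²] · [s⁻¹] = kg·s⁻³
  (624 Hz⁻¹) × (898 kg·s⁻³):  [s] · [kg·s⁻³] = kg·s⁻²
  (130 s^-3·kg·m^2) / (555 m²):  [kg·m²·s⁻³] / [m²] = kg·s⁻³
  896 W/m²:  W·m⁻² = J·s⁻¹·m⁻² = kg·s⁻³
  (372 Hz) × (538 kg·s⁻²):  [s⁻¹] · [kg·s⁻²] = kg·s⁻³
The terms do not share a single dimension (kg·s⁻² vs kg·s⁻³).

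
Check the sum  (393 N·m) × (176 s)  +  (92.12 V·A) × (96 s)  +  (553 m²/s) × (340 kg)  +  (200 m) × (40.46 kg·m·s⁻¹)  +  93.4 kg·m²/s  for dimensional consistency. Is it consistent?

Reduce each to base SI dimensions:
  (393 N·m) × (176 s):  [kg·m²·s⁻²] · [s] = kg·m²·s⁻¹
  (92.12 V·A) × (96 s):  [kg·m²·s⁻³] · [s] = kg·m²·s⁻²
  (553 m²/s) × (340 kg):  [m²·s⁻¹] · [kg] = kg·m²·s⁻¹
  (200 m) × (40.46 kg·m·s⁻¹):  [m] · [kg·m·s⁻¹] = kg·m²·s⁻¹
  93.4 kg·m²/s:  kg·m²·s⁻¹
The terms do not share a single dimension (kg·m²·s⁻² vs kg·m²·s⁻¹).

No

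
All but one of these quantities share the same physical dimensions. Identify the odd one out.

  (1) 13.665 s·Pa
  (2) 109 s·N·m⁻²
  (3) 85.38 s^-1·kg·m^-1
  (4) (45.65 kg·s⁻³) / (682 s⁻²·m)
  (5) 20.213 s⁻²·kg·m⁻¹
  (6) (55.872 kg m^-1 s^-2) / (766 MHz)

(5)

Expand each in SI base units:
  (1) Pa·s = N·m⁻²·s = kg·m⁻¹·s⁻¹
  (2) N·s·m⁻² = kg·m·s⁻²·s·m⁻² = kg·m⁻¹·s⁻¹
  (3) kg·m⁻¹·s⁻¹
  (4) [kg·s⁻³] / [m·s⁻²] = kg·m⁻¹·s⁻¹
  (5) kg·m⁻¹·s⁻²
  (6) [kg·m⁻¹·s⁻²] / [s⁻¹] = kg·m⁻¹·s⁻¹
All reduce to kg·m⁻¹·s⁻¹ except (5), which is kg·m⁻¹·s⁻².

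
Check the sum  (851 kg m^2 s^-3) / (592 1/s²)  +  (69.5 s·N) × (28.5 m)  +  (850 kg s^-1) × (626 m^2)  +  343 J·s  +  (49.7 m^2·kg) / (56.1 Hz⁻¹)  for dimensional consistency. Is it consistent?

Yes

Reduce each to base SI dimensions:
  (851 kg m^2 s^-3) / (592 1/s²):  [kg·m²·s⁻³] / [s⁻²] = kg·m²·s⁻¹
  (69.5 s·N) × (28.5 m):  [kg·m·s⁻¹] · [m] = kg·m²·s⁻¹
  (850 kg s^-1) × (626 m^2):  [kg·s⁻¹] · [m²] = kg·m²·s⁻¹
  343 J·s:  J·s = N·m·s = kg·m²·s⁻¹
  (49.7 m^2·kg) / (56.1 Hz⁻¹):  [kg·m²] / [s] = kg·m²·s⁻¹
Every term reduces to kg·m²·s⁻¹.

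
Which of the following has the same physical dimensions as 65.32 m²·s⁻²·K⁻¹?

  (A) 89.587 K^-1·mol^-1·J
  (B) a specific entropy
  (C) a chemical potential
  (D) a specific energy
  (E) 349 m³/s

(B)

Reference: m²·s⁻²·K⁻¹.
Each option:
  (A) J·mol⁻¹·K⁻¹ = N·m·mol⁻¹·K⁻¹ = kg·m²·s⁻²·K⁻¹·mol⁻¹
  (B) [specific entropy] = m²·s⁻²·K⁻¹  ← same
  (C) [chemical potential] = kg·m²·s⁻²·mol⁻¹
  (D) [specific energy] = m²·s⁻²
  (E) m³·s⁻¹
Only (B) matches m²·s⁻²·K⁻¹.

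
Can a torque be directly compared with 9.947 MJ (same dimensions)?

Reduce each to base SI dimensions:
  a torque:  [torque] = kg·m²·s⁻²
  9.947 MJ:  J = N·m = kg·m²·s⁻²
Both are kg·m²·s⁻², so they have the same dimensions and can be added.

Yes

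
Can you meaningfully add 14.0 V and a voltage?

Dimensions:
  14.0 V:  V = J·C⁻¹ = kg·m²·s⁻³·A⁻¹
  a voltage:  [voltage] = kg·m²·s⁻³·A⁻¹
Both are kg·m²·s⁻³·A⁻¹, so they have the same dimensions and can be added.

Yes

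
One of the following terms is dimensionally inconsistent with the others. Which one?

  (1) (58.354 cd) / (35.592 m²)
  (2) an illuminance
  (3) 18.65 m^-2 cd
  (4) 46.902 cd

(4)

Dimensions:
  (1) [cd] / [m²] = m⁻²·cd
  (2) [illuminance] = m⁻²·cd
  (3) m⁻²·cd
  (4) cd
All reduce to m⁻²·cd except (4), which is cd.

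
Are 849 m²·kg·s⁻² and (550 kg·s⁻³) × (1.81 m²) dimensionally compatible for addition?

No

In SI base units:
  849 m²·kg·s⁻²:  kg·m²·s⁻²
  (550 kg·s⁻³) × (1.81 m²):  [kg·s⁻³] · [m²] = kg·m²·s⁻³
kg·m²·s⁻² ≠ kg·m²·s⁻³, so they cannot be added.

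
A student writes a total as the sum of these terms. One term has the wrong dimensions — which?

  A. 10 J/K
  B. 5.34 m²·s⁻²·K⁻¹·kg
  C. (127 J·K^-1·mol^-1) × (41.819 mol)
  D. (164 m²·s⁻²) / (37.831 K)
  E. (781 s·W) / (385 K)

In SI base units:
  A. J·K⁻¹ = N·m·K⁻¹ = kg·m²·s⁻²·K⁻¹
  B. kg·m²·s⁻²·K⁻¹
  C. [kg·m²·s⁻²·K⁻¹·mol⁻¹] · [mol] = kg·m²·s⁻²·K⁻¹
  D. [m²·s⁻²] / [K] = m²·s⁻²·K⁻¹
  E. [kg·m²·s⁻²] / [K] = kg·m²·s⁻²·K⁻¹
All reduce to kg·m²·s⁻²·K⁻¹ except D., which is m²·s⁻²·K⁻¹.

D.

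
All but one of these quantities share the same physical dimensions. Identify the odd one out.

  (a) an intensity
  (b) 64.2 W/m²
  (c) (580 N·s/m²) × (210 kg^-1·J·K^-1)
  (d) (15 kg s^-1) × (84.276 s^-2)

Dimensions:
  (a) [intensity] = kg·s⁻³
  (b) W·m⁻² = J·s⁻¹·m⁻² = kg·s⁻³
  (c) [kg·m⁻¹·s⁻¹] · [m²·s⁻²·K⁻¹] = kg·m·s⁻³·K⁻¹
  (d) [kg·s⁻¹] · [s⁻²] = kg·s⁻³
All reduce to kg·s⁻³ except (c), which is kg·m·s⁻³·K⁻¹.

(c)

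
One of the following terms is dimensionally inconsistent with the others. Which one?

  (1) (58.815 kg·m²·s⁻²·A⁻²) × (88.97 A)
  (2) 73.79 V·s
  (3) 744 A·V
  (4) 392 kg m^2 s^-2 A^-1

(3)

Dimensions:
  (1) [kg·m²·s⁻²·A⁻²] · [A] = kg·m²·s⁻²·A⁻¹
  (2) V·s = J·C⁻¹·s = kg·m²·s⁻²·A⁻¹
  (3) V·A = J·C⁻¹·A = kg·m²·s⁻³
  (4) kg·m²·s⁻²·A⁻¹
All reduce to kg·m²·s⁻²·A⁻¹ except (3), which is kg·m²·s⁻³.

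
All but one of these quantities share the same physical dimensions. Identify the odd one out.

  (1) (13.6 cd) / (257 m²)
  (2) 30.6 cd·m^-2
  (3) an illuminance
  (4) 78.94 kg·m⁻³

(4)

Dimensions:
  (1) [cd] / [m²] = m⁻²·cd
  (2) cd·m⁻² = m⁻²·cd
  (3) [illuminance] = m⁻²·cd
  (4) kg·m⁻³
All reduce to m⁻²·cd except (4), which is kg·m⁻³.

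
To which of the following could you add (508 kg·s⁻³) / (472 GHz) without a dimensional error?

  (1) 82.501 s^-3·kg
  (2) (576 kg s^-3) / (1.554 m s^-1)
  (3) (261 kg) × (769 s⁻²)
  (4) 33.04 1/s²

(3)

Reference: [kg·s⁻³] / [s⁻¹] = kg·s⁻².
Each option:
  (1) kg·s⁻³
  (2) [kg·s⁻³] / [m·s⁻¹] = kg·m⁻¹·s⁻²
  (3) [kg] · [s⁻²] = kg·s⁻²  ← same
  (4) s⁻²
Only (3) matches kg·s⁻².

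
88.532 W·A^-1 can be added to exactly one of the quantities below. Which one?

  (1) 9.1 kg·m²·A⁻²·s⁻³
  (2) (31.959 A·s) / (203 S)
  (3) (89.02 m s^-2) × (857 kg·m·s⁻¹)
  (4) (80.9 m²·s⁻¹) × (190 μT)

(4)

Reference: W·A⁻¹ = J·s⁻¹·A⁻¹ = kg·m²·s⁻³·A⁻¹.
Each option:
  (1) kg·m²·s⁻³·A⁻²
  (2) [s·A] / [kg⁻¹·m⁻²·s³·A²] = kg·m²·s⁻²·A⁻¹
  (3) [m·s⁻²] · [kg·m·s⁻¹] = kg·m²·s⁻³
  (4) [m²·s⁻¹] · [kg·s⁻²·A⁻¹] = kg·m²·s⁻³·A⁻¹  ← same
Only (4) matches kg·m²·s⁻³·A⁻¹.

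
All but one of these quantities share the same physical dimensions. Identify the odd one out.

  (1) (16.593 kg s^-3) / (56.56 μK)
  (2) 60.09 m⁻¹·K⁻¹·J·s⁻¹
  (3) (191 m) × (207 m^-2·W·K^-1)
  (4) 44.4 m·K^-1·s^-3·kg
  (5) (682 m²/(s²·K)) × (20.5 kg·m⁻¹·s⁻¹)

In SI base units:
  (1) [kg·s⁻³] / [K] = kg·s⁻³·K⁻¹
  (2) J·s⁻¹·m⁻¹·K⁻¹ = N·m·s⁻¹·m⁻¹·K⁻¹ = kg·m·s⁻³·K⁻¹
  (3) [m] · [kg·s⁻³·K⁻¹] = kg·m·s⁻³·K⁻¹
  (4) kg·m·s⁻³·K⁻¹
  (5) [m²·s⁻²·K⁻¹] · [kg·m⁻¹·s⁻¹] = kg·m·s⁻³·K⁻¹
All reduce to kg·m·s⁻³·K⁻¹ except (1), which is kg·s⁻³·K⁻¹.

(1)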